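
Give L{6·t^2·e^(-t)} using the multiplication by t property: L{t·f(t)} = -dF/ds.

Using L{t^n·e^(at)} = n!/(s-a)^(n+1), L{t^2·e^(-t)} = 2/(s+1)^3, so L{6·t^2·e^(-t)} = 6·2/(s+1)^3 = 12/(s+1)^3

Final answer: 12/(s+1)^3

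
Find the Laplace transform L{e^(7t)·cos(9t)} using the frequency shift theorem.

Frequency shift: L{e^(at)f(t)} = F(s-a). L{e^(7t)·cos(9t)} = (s-7)/((s-7)² + 81)

Final answer: (s-7)/((s-7)² + 81)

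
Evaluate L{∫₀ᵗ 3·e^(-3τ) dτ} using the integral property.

L{∫₀ᵗ f(τ)dτ} = F(s)/s with F(s) = 3/(s+3), so L{∫₀ᵗ 3·e^(-3τ) dτ} = 3/(s(s+3))

Final answer: 3/(s(s+3))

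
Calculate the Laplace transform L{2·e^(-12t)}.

L{e^(at)} = 1/(s-a), so L{e^(-12t)} = 1/(s+12). Then L{2·e^(-12t)} = 2/(s+12)

Final answer: 2/(s+12)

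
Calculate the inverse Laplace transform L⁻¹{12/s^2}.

L⁻¹{n!/s^(n+1)} = t^n with n=1. So L⁻¹{1/s^2} = t, and L⁻¹{12/s^2} = (12/1)·t = 12·t

Final answer: 12·t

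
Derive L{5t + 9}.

L{5t + 9} = 5·L{t} + 9·L{1} = 5/s² + 9/s

Final answer: 5/s² + 9/s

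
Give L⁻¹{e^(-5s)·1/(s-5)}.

L⁻¹{1/(s-5)} = e^(5t). By the time shift theorem, L⁻¹{e^(-as)F(s)} = u(t-a)f(t-a) with a=5, so L⁻¹{e^(-5s)·1/(s-5)} = u(t-5)·e^(5(t-5))

Final answer: u(t-5)·e^(5(t-5))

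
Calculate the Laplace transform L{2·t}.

L{t^n} = n!/s^(n+1), so L{t} = 1/s^2. Then L{2·t} = 2·1/s^2 = 2/s^2

Final answer: 2/s^2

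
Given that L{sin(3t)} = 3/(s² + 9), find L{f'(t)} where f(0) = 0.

L{f'(t)} = s·F(s) - f(0) = s·3/(s² + 9) - 0 = 3s/(s² + 9)

Final answer: 3s/(s² + 9)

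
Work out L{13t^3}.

L{t^n} = n!/s^(n+1). So L{13t^3} = 13·3!/s^4 = 78/s^4

Final answer: 78/s^4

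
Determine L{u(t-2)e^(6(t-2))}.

u(t-a)f(t-a) with f(t)=e^(6t). L{e^(6t)} = 1/(s-6). By time shift: e^(-2s)/(s-6)

Final answer: e^(-2s)/(s-6)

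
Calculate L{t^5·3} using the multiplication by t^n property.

L{3} = 3/s. d^1/ds^1[1/s] = -1/s². d^2/ds^2[1/s] = 2/s^3. d^3/ds^3[1/s] = -6/s^4. d^4/ds^4[1/s] = 24/s^5. d^5/ds^5[1/s] = -120/s^6. So L{t^5} = (-1)^{5}·-120/s^6 = 120/s^6. Then L{t^5·3} = 3·120/s^6 = 360/s^6

Final answer: 360/s^6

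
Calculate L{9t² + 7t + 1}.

L{9t² + 7t + 1} = 9·2/s³ + 7/s² + 1/s = 18/s³ + 7/s² + 1/s

Final answer: 18/s³ + 7/s² + 1/s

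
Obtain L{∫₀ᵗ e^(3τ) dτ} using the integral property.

L{∫₀ᵗ f(τ)dτ} = F(s)/s with F(s) = 1/(s-3), so L{∫₀ᵗ e^(3τ) dτ} = 1/(s(s-3))

Final answer: 1/(s(s-3))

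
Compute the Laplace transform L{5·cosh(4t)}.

L{cosh(ωt)} = s/(s² - ω²), so L{cosh(4t)} = s/(s² - 16). Then L{5·cosh(4t)} = 5·s/(s² - 16) = 5s/(s² - 16)

Final answer: 5s/(s² - 16)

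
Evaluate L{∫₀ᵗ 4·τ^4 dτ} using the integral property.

L{∫₀ᵗ f(τ)dτ} = F(s)/s with f(t) = 4t^4. F(s) = 96/s^5, so L{∫₀ᵗ 4·τ^4 dτ} = (96/s^5)/s = 96/s^6. (Check: ∫₀ᵗ 4·τ^4 dτ = 4t^5/5.)

Final answer: 96/s^6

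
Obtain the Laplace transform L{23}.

L{23} = 23 · L{1} = 23/s

Final answer: 23/s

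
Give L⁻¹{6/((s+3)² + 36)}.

Form: b/((s-a)² + b²) → e^(at)sin(bt). With a=-3, b=6

Final answer: e^(-3t)·sin(6t)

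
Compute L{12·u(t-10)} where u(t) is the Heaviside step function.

L{u(t-a)} = e^(-as)/s. Here a=10, so L{u(t-10)} = e^(-10s)/s, and L{12·u(t-10)} = 12·e^(-10s)/s

Final answer: 12·e^(-10s)/s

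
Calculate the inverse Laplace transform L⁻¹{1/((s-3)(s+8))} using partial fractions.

Decompose: A/(s-3) + B/(s+8). A = 1/11, B = -1/11. f(t) = (e^(3t) - e^(-8t))/11

Final answer: (e^(3t) - e^(-8t))/11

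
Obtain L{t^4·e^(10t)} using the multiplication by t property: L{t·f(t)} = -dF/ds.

Using L{t^n·e^(at)} = n!/(s-a)^(n+1), L{t^4·e^(10t)} = 24/(s-10)^5

Final answer: 24/(s-10)^5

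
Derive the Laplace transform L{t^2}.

L{t^n} = n!/s^(n+1), so L{t^2} = 2/s^3

Final answer: 2/s^3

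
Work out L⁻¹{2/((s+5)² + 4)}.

Form: b/((s-a)² + b²) → e^(at)sin(bt). With a=-5, b=2

Final answer: e^(-5t)·sin(2t)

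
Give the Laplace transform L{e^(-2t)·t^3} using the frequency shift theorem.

L{e^(at)·t^n} = n!/(s-a)^(n+1), so L{e^(-2t)·t^3} = 6/(s+2)^4

Final answer: 6/(s+2)^4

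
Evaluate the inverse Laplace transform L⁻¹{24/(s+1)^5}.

L⁻¹{n!/(s-a)^(n+1)} = t^n·e^(at), so L⁻¹{24/(s+1)^5} = t^4·e^(-t)

Final answer: t^4·e^(-t)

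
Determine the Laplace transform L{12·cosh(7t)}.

L{cosh(ωt)} = s/(s² - ω²), so L{cosh(7t)} = s/(s² - 49). Then L{12·cosh(7t)} = 12·s/(s² - 49) = 12s/(s² - 49)

Final answer: 12s/(s² - 49)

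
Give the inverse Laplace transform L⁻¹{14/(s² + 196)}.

L⁻¹{14/(s² + 196)} = sin(14t)

Final answer: sin(14t)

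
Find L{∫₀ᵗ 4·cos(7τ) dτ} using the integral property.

L{∫₀ᵗ f(τ)dτ} = F(s)/s with F(s) = 4s/(s² + 49), so the result is (4s/(s² + 49))/s = 4/(s² + 49)

Final answer: 4/(s² + 49)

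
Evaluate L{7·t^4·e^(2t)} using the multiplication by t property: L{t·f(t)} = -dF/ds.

Using L{t^n·e^(at)} = n!/(s-a)^(n+1), L{t^4·e^(2t)} = 24/(s-2)^5, so L{7·t^4·e^(2t)} = 7·24/(s-2)^5 = 168/(s-2)^5

Final answer: 168/(s-2)^5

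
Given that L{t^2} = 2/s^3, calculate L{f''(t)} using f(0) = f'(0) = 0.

L{f''(t)} = s²F(s) - sf(0) - f'(0) = s²·2/s^3 - 0 - 0 = 2/s

Final answer: 2/s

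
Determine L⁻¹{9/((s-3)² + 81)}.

Form: b/((s-a)² + b²) → e^(at)sin(bt). With a=3, b=9

Final answer: e^(3t)·sin(9t)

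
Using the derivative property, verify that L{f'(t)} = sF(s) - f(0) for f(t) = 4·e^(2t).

f'(t) = 8e^(2t). Direct: L{f'(t)} = 8/(s-2). Property: s·4/(s-2) - 4 = (4s - 4(s-2))/(s-2) = 8/(s-2). ✓

Final answer: 8/(s-2)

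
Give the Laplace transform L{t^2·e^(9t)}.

L{t^n·e^(at)} = n!/(s-a)^(n+1), so L{t^2·e^(9t)} = 2/(s-9)^3

Final answer: 2/(s-9)^3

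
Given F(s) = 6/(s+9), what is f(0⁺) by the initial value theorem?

f(0⁺) = lim_{s→∞} s·6/(s+9) = lim_{s→∞} 6s/(s+9) = 6

Final answer: 6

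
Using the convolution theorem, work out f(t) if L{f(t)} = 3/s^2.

3/s^2 = (3/s)·(1/s) = L{3}·L{1}. By convolution, f(t) = 3*1 = ∫₀ᵗ 3·1 dτ = 3·t

Final answer: 3·t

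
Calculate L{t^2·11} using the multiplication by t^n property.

L{11} = 11/s. d^1/ds^1[1/s] = -1/s². d^2/ds^2[1/s] = 2/s^3. So L{t^2} = (-1)^{2}·2/s^3 = 2/s^3. Then L{t^2·11} = 11·2/s^3 = 22/s^3

Final answer: 22/s^3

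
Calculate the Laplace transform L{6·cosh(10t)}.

L{cosh(ωt)} = s/(s² - ω²), so L{cosh(10t)} = s/(s² - 100). Then L{6·cosh(10t)} = 6·s/(s² - 100) = 6s/(s² - 100)

Final answer: 6s/(s² - 100)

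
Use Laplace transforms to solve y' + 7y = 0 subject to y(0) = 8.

L{y'} + 7L{y} = 0. sY - 8 + 7Y = 0. Y(s+7) = 8. Y = 8/(s+7)

Final answer: y(t) = 8e^(-7t)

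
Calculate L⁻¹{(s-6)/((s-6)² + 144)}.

Using frequency shift: L⁻¹{(s-a)/((s-a)² + b²)} = e^(at)cos(bt). Here a=6, b=12

Final answer: e^(6t)·cos(12t)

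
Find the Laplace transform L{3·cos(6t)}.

L{cos(ωt)} = s/(s² + ω²), so L{cos(6t)} = s/(s² + 36). Then L{3·cos(6t)} = 3·s/(s² + 36) = 3s/(s² + 36)

Final answer: 3s/(s² + 36)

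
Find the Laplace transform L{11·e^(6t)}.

L{e^(at)} = 1/(s-a), so L{e^(6t)} = 1/(s-6). Then L{11·e^(6t)} = 11/(s-6)

Final answer: 11/(s-6)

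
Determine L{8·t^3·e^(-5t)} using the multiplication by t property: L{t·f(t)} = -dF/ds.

Using L{t^n·e^(at)} = n!/(s-a)^(n+1), L{t^3·e^(-5t)} = 6/(s+5)^4, so L{8·t^3·e^(-5t)} = 8·6/(s+5)^4 = 48/(s+5)^4

Final answer: 48/(s+5)^4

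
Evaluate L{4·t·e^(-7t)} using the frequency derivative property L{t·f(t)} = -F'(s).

L{e^(-7t)} = 1/(s+7). By frequency derivative: L{t·e^(-7t)} = -d/ds[1/(s+7)] = -(-1)/(s+7)² = 1/(s+7)². Then L{4·t·e^(-7t)} = 4·1/(s+7)² = 4/(s+7)²

Final answer: 4/(s+7)²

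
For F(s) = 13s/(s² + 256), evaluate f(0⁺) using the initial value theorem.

f(0⁺) = lim_{s→∞} s·13s/(s² + 256) = lim_{s→∞} 13s²/(s² + 256) = 13

Final answer: 13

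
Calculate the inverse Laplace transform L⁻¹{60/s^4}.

L⁻¹{n!/s^(n+1)} = t^n with n=3. So L⁻¹{6/s^4} = t^3, and L⁻¹{60/s^4} = (60/6)·t^3 = 10·t^3

Final answer: 10·t^3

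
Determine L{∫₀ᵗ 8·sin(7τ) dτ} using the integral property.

L{∫₀ᵗ f(τ)dτ} = F(s)/s with F(s) = 56/(s² + 49), so the result is (56/(s² + 49))/s = 56/(s(s² + 49))

Final answer: 56/(s(s² + 49))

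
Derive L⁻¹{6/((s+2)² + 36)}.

Form: b/((s-a)² + b²) → e^(at)sin(bt). With a=-2, b=6

Final answer: e^(-2t)·sin(6t)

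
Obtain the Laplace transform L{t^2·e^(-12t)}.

L{t^n·e^(at)} = n!/(s-a)^(n+1), so L{t^2·e^(-12t)} = 2/(s+12)^3

Final answer: 2/(s+12)^3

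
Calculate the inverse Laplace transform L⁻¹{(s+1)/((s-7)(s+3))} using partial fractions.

Using partial fractions, f(t) = (8e^(7t) + 2e^(-3t))/10

Final answer: (8e^(7t) + 2e^(-3t))/10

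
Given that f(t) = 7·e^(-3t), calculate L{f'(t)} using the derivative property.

f(0) = 7, F(s) = 7/(s+3). L{f'(t)} = s·F(s) - f(0) = 7s/(s+3) - 7 = (7s - 7(s+3))/(s+3) = -21/(s+3)

Final answer: -21/(s+3)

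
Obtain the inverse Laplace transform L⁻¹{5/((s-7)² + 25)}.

Using frequency shift, L⁻¹{5/((s-7)² + 25)} = e^(7t)·sin(5t)

Final answer: e^(7t)·sin(5t)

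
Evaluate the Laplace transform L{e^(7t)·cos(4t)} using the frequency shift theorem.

Frequency shift: L{e^(at)f(t)} = F(s-a). L{e^(7t)·cos(4t)} = (s-7)/((s-7)² + 16)

Final answer: (s-7)/((s-7)² + 16)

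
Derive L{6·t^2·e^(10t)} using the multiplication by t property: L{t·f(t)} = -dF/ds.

Using L{t^n·e^(at)} = n!/(s-a)^(n+1), L{t^2·e^(10t)} = 2/(s-10)^3, so L{6·t^2·e^(10t)} = 6·2/(s-10)^3 = 12/(s-10)^3

Final answer: 12/(s-10)^3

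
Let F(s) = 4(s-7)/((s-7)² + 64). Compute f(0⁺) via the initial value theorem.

f(0⁺) = lim_{s→∞} sF(s) = lim_{s→∞} 4s(s-7)/((s-7)² + 64) = 4

Final answer: 4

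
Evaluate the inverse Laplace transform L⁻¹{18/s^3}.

L⁻¹{n!/s^(n+1)} = t^n with n=2. So L⁻¹{2/s^3} = t^2, and L⁻¹{18/s^3} = (18/2)·t^2 = 9·t^2

Final answer: 9·t^2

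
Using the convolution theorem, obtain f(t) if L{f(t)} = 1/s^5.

1/s^5 = (1/s)·(1/s^4) = L{1}·L{t^3/6}. By convolution, f(t) = 1*t^3/6 = ∫₀ᵗ 1·τ^3/6 dτ = t^4/24

Final answer: t^4/24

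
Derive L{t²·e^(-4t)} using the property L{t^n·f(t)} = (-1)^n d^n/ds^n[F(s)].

L{e^(-4t)} = 1/(s+4). d/ds[1/(s+4)] = -1/(s+4)². d²/ds²[1/(s+4)] = 2/(s+4)³. So L{t²·e^(-4t)} = (-1)² · 2/(s+4)³ = 2/(s+4)³

Final answer: 2/(s+4)³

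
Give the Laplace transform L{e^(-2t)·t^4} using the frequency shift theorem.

L{e^(at)·t^n} = n!/(s-a)^(n+1), so L{e^(-2t)·t^4} = 24/(s+2)^5

Final answer: 24/(s+2)^5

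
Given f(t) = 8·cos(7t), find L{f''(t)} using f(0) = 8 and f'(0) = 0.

F(s) = 8s/(s² + 49). L{f''(t)} = s²F(s) - sf(0) - f'(0) = 8s³/(s² + 49) - 8s = (8s³ - 8s(s² + 49))/(s² + 49) = -392s/(s² + 49)

Final answer: -392s/(s² + 49)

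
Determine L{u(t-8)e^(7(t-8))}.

u(t-a)f(t-a) with f(t)=e^(7t). L{e^(7t)} = 1/(s-7). By time shift: e^(-8s)/(s-7)

Final answer: e^(-8s)/(s-7)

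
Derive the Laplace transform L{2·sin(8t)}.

L{sin(ωt)} = ω/(s² + ω²), so L{sin(8t)} = 8/(s² + 64). Then L{2·sin(8t)} = 2·8/(s² + 64) = 16/(s² + 64)

Final answer: 16/(s² + 64)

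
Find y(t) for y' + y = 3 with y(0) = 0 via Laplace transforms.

sY + Y = 3/s. Y = 3/(s(s+1)). Partial fractions: Y = 3/s - 3/(s+1)

Final answer: y(t) = 3(1 - e^(-t))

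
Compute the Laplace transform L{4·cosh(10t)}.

L{cosh(ωt)} = s/(s² - ω²), so L{cosh(10t)} = s/(s² - 100). Then L{4·cosh(10t)} = 4·s/(s² - 100) = 4s/(s² - 100)

Final answer: 4s/(s² - 100)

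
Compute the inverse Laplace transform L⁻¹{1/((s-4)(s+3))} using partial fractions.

Decompose: A/(s-4) + B/(s+3). A = 1/7, B = -1/7. f(t) = (e^(4t) - e^(-3t))/7

Final answer: (e^(4t) - e^(-3t))/7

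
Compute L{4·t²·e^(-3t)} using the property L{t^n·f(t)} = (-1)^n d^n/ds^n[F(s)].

L{e^(-3t)} = 1/(s+3). d/ds[1/(s+3)] = -1/(s+3)². d²/ds²[1/(s+3)] = 2/(s+3)³. So L{t²·e^(-3t)} = (-1)² · 2/(s+3)³ = 2/(s+3)³. Then L{4·t²·e^(-3t)} = 4·2/(s+3)³ = 8/(s+3)³

Final answer: 8/(s+3)³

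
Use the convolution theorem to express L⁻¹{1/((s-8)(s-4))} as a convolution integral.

1/((s-8)(s-4)) = (1/(s-8))·(1/(s-4)) = L{e^(8t)}·L{e^(4t)}. So f(t) = e^(8t)*e^(4t) = ∫₀ᵗ e^(8τ)·e^(4(t-τ)) dτ

Final answer: ∫₀ᵗ e^(8τ)·e^(4(t-τ)) dτ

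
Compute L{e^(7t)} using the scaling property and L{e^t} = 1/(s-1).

Using L{f(at)} = (1/a)F(s/a) with a=7 and f(t) = e^t: L{e^(7t)} = (1/7) · 1/((s/7)-1) = (1/7) · 7/(s-7) = 1/(s-7)

Final answer: 1/(s-7)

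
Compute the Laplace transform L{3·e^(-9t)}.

L{e^(at)} = 1/(s-a), so L{e^(-9t)} = 1/(s+9). Then L{3·e^(-9t)} = 3/(s+9)

Final answer: 3/(s+9)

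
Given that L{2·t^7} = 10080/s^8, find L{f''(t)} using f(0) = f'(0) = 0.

L{f''(t)} = s²F(s) - sf(0) - f'(0) = s²·10080/s^8 - 0 - 0 = 10080/s^6

Final answer: 10080/s^6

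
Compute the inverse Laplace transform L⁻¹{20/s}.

L⁻¹{c/s} = c, so L⁻¹{20/s} = 20

Final answer: 20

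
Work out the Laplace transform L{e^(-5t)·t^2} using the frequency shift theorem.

L{e^(at)·t^n} = n!/(s-a)^(n+1), so L{e^(-5t)·t^2} = 2/(s+5)^3

Final answer: 2/(s+5)^3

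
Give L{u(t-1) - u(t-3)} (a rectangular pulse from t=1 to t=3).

L{u(t-a)} = e^(-as)/s. L{u(t-1) - u(t-3)} = (e^(-s) - e^(-3s))/s

Final answer: (e^(-s) - e^(-3s))/s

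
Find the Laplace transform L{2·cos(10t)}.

L{cos(ωt)} = s/(s² + ω²), so L{cos(10t)} = s/(s² + 100). Then L{2·cos(10t)} = 2·s/(s² + 100) = 2s/(s² + 100)

Final answer: 2s/(s² + 100)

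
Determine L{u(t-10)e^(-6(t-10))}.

u(t-a)f(t-a) with f(t)=e^(-6t). L{e^(-6t)} = 1/(s+6). By time shift: e^(-10s)/(s+6)

Final answer: e^(-10s)/(s+6)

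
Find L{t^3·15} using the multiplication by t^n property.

L{15} = 15/s. d^1/ds^1[1/s] = -1/s². d^2/ds^2[1/s] = 2/s^3. d^3/ds^3[1/s] = -6/s^4. So L{t^3} = (-1)^{3}·-6/s^4 = 6/s^4. Then L{t^3·15} = 15·6/s^4 = 90/s^4

Final answer: 90/s^4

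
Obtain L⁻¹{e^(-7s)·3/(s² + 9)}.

L⁻¹{3/(s² + 9)} = sin(3t). By the time shift theorem, L⁻¹{e^(-as)F(s)} = u(t-a)f(t-a) with a=7, so L⁻¹{e^(-7s)·3/(s² + 9)} = u(t-7)·sin(3(t-7))

Final answer: u(t-7)·sin(3(t-7))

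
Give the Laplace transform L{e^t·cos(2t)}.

L{e^(at)·cos(ωt)} = (s-a)/((s-a)² + ω²), so L{e^t·cos(2t)} = (s-1)/((s-1)² + 4)

Final answer: (s-1)/((s-1)² + 4)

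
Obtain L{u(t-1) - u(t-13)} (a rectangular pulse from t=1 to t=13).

L{u(t-a)} = e^(-as)/s. L{u(t-1) - u(t-13)} = (e^(-s) - e^(-13s))/s

Final answer: (e^(-s) - e^(-13s))/s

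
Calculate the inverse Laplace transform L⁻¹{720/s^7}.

L⁻¹{n!/s^(n+1)} = t^n with n=6. So L⁻¹{720/s^7} = t^6

Final answer: t^6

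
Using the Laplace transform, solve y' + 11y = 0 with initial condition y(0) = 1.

L{y'} + 11L{y} = 0. sY - 1 + 11Y = 0. Y(s+11) = 1. Y = 1/(s+11)

Final answer: y(t) = e^(-11t)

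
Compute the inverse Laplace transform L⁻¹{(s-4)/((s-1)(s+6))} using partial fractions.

Using partial fractions, f(t) = (-3e^t + 10e^(-6t))/7

Final answer: (-3e^t + 10e^(-6t))/7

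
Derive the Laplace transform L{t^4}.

L{t^n} = n!/s^(n+1), so L{t^4} = 24/s^5

Final answer: 24/s^5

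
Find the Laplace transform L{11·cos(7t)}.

L{cos(ωt)} = s/(s² + ω²), so L{cos(7t)} = s/(s² + 49). Then L{11·cos(7t)} = 11·s/(s² + 49) = 11s/(s² + 49)

Final answer: 11s/(s² + 49)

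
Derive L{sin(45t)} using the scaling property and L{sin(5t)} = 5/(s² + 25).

Using L{f(at)} = (1/a)F(s/a) with a=9: L{sin(45t)} = (1/9) · 5/((s/9)² + 25) = (1/9) · 5·81/(s² + 2025) = 45/(s² + 2025)

Final answer: 45/(s² + 2025)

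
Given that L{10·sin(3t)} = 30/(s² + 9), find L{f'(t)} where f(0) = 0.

L{f'(t)} = s·F(s) - f(0) = s·30/(s² + 9) - 0 = 30s/(s² + 9)

Final answer: 30s/(s² + 9)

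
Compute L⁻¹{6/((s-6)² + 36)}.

Form: b/((s-a)² + b²) → e^(at)sin(bt). With a=6, b=6

Final answer: e^(6t)·sin(6t)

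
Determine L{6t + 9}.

L{6t + 9} = 6·L{t} + 9·L{1} = 6/s² + 9/s

Final answer: 6/s² + 9/s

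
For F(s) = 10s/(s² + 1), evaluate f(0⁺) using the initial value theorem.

f(0⁺) = lim_{s→∞} s·10s/(s² + 1) = lim_{s→∞} 10s²/(s² + 1) = 10

Final answer: 10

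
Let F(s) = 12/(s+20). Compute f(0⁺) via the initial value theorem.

f(0⁺) = lim_{s→∞} s·12/(s+20) = lim_{s→∞} 12s/(s+20) = 12

Final answer: 12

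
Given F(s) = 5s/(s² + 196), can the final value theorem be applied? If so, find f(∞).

The final value theorem requires all poles of sF(s) in the left half-plane. sF(s) = 5s²/(s² + 196) has poles at s = ±14i (imaginary axis). Theorem does NOT apply (oscillatory system).

Final answer: Not applicable (oscillatory)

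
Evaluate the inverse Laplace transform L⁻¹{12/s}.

L⁻¹{c/s} = c, so L⁻¹{12/s} = 12

Final answer: 12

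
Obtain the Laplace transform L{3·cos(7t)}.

L{cos(ωt)} = s/(s² + ω²), so L{cos(7t)} = s/(s² + 49). Then L{3·cos(7t)} = 3·s/(s² + 49) = 3s/(s² + 49)

Final answer: 3s/(s² + 49)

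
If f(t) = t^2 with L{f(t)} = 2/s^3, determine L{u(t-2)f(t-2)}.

Time shift theorem: L{u(t-a)f(t-a)} = e^(-as)F(s). Here a=2, F(s) = 2/s^3, so L{u(t-2)f(t-2)} = e^(-2s)·2/s^3

Final answer: e^(-2s)·2/s^3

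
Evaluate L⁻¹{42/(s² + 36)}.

This is the form c·a/(s² + a²) with a = 6, c = 7. L⁻¹ = 7·sin(6t)

Final answer: 7·sin(6t)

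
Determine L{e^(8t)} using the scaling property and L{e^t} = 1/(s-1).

Using L{f(at)} = (1/a)F(s/a) with a=8 and f(t) = e^t: L{e^(8t)} = (1/8) · 1/((s/8)-1) = (1/8) · 8/(s-8) = 1/(s-8)

Final answer: 1/(s-8)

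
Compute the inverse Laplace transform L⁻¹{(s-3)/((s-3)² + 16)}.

Using frequency shift, L⁻¹{(s-3)/((s-3)² + 16)} = e^(3t)·cos(4t)

Final answer: e^(3t)·cos(4t)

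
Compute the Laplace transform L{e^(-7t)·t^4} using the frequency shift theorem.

L{e^(at)·t^n} = n!/(s-a)^(n+1), so L{e^(-7t)·t^4} = 24/(s+7)^5

Final answer: 24/(s+7)^5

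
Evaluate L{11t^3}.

L{t^n} = n!/s^(n+1). So L{11t^3} = 11·3!/s^4 = 66/s^4

Final answer: 66/s^4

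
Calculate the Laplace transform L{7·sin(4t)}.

L{sin(ωt)} = ω/(s² + ω²), so L{sin(4t)} = 4/(s² + 16). Then L{7·sin(4t)} = 7·4/(s² + 16) = 28/(s² + 16)

Final answer: 28/(s² + 16)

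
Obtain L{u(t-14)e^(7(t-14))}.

u(t-a)f(t-a) with f(t)=e^(7t). L{e^(7t)} = 1/(s-7). By time shift: e^(-14s)/(s-7)

Final answer: e^(-14s)/(s-7)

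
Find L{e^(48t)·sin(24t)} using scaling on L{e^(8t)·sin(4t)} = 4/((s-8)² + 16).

Scaling with a=6: L{e^(48t)·sin(24t)} = (1/6) · 4/((s/6-8)² + 16). Simplifying: 24/((s-48)² + 576)

Final answer: 24/((s-48)² + 576)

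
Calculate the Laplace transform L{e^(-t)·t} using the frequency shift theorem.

L{e^(at)·t^n} = n!/(s-a)^(n+1), so L{e^(-t)·t} = 1/(s+1)^2

Final answer: 1/(s+1)^2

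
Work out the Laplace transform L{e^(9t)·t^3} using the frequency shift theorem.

L{e^(at)·t^n} = n!/(s-a)^(n+1), so L{e^(9t)·t^3} = 6/(s-9)^4

Final answer: 6/(s-9)^4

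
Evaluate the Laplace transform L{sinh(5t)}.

L{sinh(ωt)} = ω/(s² - ω²), so L{sinh(5t)} = 5/(s² - 25)

Final answer: 5/(s² - 25)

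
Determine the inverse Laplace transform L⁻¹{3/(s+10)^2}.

L⁻¹{n!/(s-a)^(n+1)} = t^n·e^(at) with n=1, a=-10. So L⁻¹{1/(s+10)^2} = t·e^(-10t), and L⁻¹{3/(s+10)^2} = (3/1)·t·e^(-10t) = 3·t·e^(-10t)

Final answer: 3·t·e^(-10t)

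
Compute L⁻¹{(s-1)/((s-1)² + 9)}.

Using frequency shift: L⁻¹{(s-a)/((s-a)² + b²)} = e^(at)cos(bt). Here a=1, b=3

Final answer: e^t·cos(3t)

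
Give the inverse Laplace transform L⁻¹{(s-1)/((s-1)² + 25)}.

Using frequency shift, L⁻¹{(s-1)/((s-1)² + 25)} = e^t·cos(5t)

Final answer: e^t·cos(5t)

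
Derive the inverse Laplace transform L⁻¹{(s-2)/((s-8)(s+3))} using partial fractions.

Using partial fractions, f(t) = (6e^(8t) + 5e^(-3t))/11

Final answer: (6e^(8t) + 5e^(-3t))/11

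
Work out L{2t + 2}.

L{2t + 2} = 2·L{t} + 2·L{1} = 2/s² + 2/s

Final answer: 2/s² + 2/s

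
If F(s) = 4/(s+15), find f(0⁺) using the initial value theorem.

f(0⁺) = lim_{s→∞} s·4/(s+15) = lim_{s→∞} 4s/(s+15) = 4

Final answer: 4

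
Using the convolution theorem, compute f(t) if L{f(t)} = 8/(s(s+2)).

8/(s(s+2)) = (8/s)·(1/(s+2)) = L{8}·L{e^(-2t)}. By convolution, f(t) = 8*e^(-2t) = ∫₀ᵗ 8·e^(-2τ) dτ = 8·(1 - e^(-2t))/2

Final answer: 8·(1 - e^(-2t))/2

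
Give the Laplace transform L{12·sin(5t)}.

L{sin(ωt)} = ω/(s² + ω²), so L{sin(5t)} = 5/(s² + 25). Then L{12·sin(5t)} = 12·5/(s² + 25) = 60/(s² + 25)

Final answer: 60/(s² + 25)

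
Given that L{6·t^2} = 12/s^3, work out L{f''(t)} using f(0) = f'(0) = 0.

L{f''(t)} = s²F(s) - sf(0) - f'(0) = s²·12/s^3 - 0 - 0 = 12/s

Final answer: 12/s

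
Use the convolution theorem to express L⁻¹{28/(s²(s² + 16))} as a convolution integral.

28/(s²(s² + 16)) = (1/s²)·(28/(s² + 16)) = L{t}·L{7·sin(4t)}. So f(t) = t*(7·sin(4t)) = ∫₀ᵗ 7τ·sin(4(t-τ)) dτ

Final answer: ∫₀ᵗ 7τ·sin(4(t-τ)) dτ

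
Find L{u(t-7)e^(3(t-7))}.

u(t-a)f(t-a) with f(t)=e^(3t). L{e^(3t)} = 1/(s-3). By time shift: e^(-7s)/(s-3)

Final answer: e^(-7s)/(s-3)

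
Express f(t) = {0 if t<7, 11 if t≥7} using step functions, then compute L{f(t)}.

f(t) = 11·u(t-7). L{u(t-7)} = e^(-7s)/s, so L{f(t)} = 11·e^(-7s)/s

Final answer: 11·e^(-7s)/s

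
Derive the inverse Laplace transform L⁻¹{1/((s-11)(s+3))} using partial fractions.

Decompose: A/(s-11) + B/(s+3). A = 1/14, B = -1/14. f(t) = (e^(11t) - e^(-3t))/14

Final answer: (e^(11t) - e^(-3t))/14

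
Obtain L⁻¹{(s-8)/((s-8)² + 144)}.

Using frequency shift: L⁻¹{(s-a)/((s-a)² + b²)} = e^(at)cos(bt). Here a=8, b=12

Final answer: e^(8t)·cos(12t)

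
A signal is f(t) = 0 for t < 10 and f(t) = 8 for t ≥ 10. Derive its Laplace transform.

f(t) = 8·u(t-10). L{u(t-10)} = e^(-10s)/s, so L{f(t)} = 8·e^(-10s)/s

Final answer: 8·e^(-10s)/s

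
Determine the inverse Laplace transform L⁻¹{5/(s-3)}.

L⁻¹{1/(s-a)} = e^(at), so L⁻¹{1/(s-3)} = e^(3t), and L⁻¹{5/(s-3)} = 5·e^(3t)

Final answer: 5·e^(3t)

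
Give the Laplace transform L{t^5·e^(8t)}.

L{t^n·e^(at)} = n!/(s-a)^(n+1), so L{t^5·e^(8t)} = 120/(s-8)^6

Final answer: 120/(s-8)^6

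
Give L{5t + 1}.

L{5t + 1} = 5·L{t} + L{1} = 5/s² + 1/s

Final answer: 5/s² + 1/s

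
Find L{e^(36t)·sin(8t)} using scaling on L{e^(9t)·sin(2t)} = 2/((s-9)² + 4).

Scaling with a=4: L{e^(36t)·sin(8t)} = (1/4) · 2/((s/4-9)² + 4). Simplifying: 8/((s-36)² + 64)

Final answer: 8/((s-36)² + 64)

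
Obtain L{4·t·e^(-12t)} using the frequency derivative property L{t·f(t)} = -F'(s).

L{e^(-12t)} = 1/(s+12). By frequency derivative: L{t·e^(-12t)} = -d/ds[1/(s+12)] = -(-1)/(s+12)² = 1/(s+12)². Then L{4·t·e^(-12t)} = 4·1/(s+12)² = 4/(s+12)²

Final answer: 4/(s+12)²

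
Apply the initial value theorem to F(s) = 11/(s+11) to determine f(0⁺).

f(0⁺) = lim_{s→∞} s·11/(s+11) = lim_{s→∞} 11s/(s+11) = 11

Final answer: 11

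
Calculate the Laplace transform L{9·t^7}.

L{t^n} = n!/s^(n+1), so L{t^7} = 5040/s^8. Then L{9·t^7} = 9·5040/s^8 = 45360/s^8

Final answer: 45360/s^8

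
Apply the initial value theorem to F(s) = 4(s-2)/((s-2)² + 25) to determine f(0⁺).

f(0⁺) = lim_{s→∞} sF(s) = lim_{s→∞} 4s(s-2)/((s-2)² + 25) = 4

Final answer: 4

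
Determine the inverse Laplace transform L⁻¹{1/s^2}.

L⁻¹{n!/s^(n+1)} = t^n with n=1. So L⁻¹{1/s^2} = t

Final answer: t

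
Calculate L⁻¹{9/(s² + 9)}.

This is the form c·a/(s² + a²) with a = 3, c = 3. L⁻¹ = 3·sin(3t)

Final answer: 3·sin(3t)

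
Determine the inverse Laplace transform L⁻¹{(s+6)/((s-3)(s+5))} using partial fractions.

Using partial fractions, f(t) = (9e^(3t) - e^(-5t))/8

Final answer: (9e^(3t) - e^(-5t))/8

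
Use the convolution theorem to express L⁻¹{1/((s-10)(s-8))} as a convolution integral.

1/((s-10)(s-8)) = (1/(s-10))·(1/(s-8)) = L{e^(10t)}·L{e^(8t)}. So f(t) = e^(10t)*e^(8t) = ∫₀ᵗ e^(10τ)·e^(8(t-τ)) dτ

Final answer: ∫₀ᵗ e^(10τ)·e^(8(t-τ)) dτ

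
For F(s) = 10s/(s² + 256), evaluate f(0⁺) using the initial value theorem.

f(0⁺) = lim_{s→∞} s·10s/(s² + 256) = lim_{s→∞} 10s²/(s² + 256) = 10

Final answer: 10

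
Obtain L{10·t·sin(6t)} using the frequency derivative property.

L{sin(6t)} = 6/(s² + 36). By L{t·f(t)} = -F'(s): -d/ds[6/(s² + 36)] = -(6)·(-2s)/(s² + 36)² = 12s/(s² + 36)². Then L{10·t·sin(6t)} = 10·12s/(s² + 36)² = 120s/(s² + 36)²

Final answer: 120s/(s² + 36)²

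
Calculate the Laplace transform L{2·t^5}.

L{t^n} = n!/s^(n+1), so L{t^5} = 120/s^6. Then L{2·t^5} = 2·120/s^6 = 240/s^6

Final answer: 240/s^6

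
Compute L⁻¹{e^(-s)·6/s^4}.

L⁻¹{6/s^4} = t^3. By the time shift theorem, L⁻¹{e^(-as)F(s)} = u(t-a)f(t-a) with a=1, so L⁻¹{e^(-s)·6/s^4} = u(t-1)·(t-1)^3

Final answer: u(t-1)·(t-1)^3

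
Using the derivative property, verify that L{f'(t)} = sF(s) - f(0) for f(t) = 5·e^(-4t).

f'(t) = -20e^(-4t). Direct: L{f'(t)} = -20/(s+4). Property: s·5/(s+4) - 5 = (5s - 5(s+4))/(s+4) = -20/(s+4). ✓

Final answer: -20/(s+4)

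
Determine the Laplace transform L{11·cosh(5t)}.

L{cosh(ωt)} = s/(s² - ω²), so L{cosh(5t)} = s/(s² - 25). Then L{11·cosh(5t)} = 11·s/(s² - 25) = 11s/(s² - 25)

Final answer: 11s/(s² - 25)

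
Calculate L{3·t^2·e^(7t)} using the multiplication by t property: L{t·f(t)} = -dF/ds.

Using L{t^n·e^(at)} = n!/(s-a)^(n+1), L{t^2·e^(7t)} = 2/(s-7)^3, so L{3·t^2·e^(7t)} = 3·2/(s-7)^3 = 6/(s-7)^3

Final answer: 6/(s-7)^3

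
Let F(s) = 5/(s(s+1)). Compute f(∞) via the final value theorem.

f(∞) = lim_{s→0} s·5/(s(s+1)) = lim_{s→0} 5/(s+1) = 5/1 = 5

Final answer: 5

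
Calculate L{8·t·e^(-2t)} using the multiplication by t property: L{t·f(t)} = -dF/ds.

Using L{t^n·e^(at)} = n!/(s-a)^(n+1), L{t·e^(-2t)} = 1/(s+2)^2, so L{8·t·e^(-2t)} = 8·1/(s+2)^2 = 8/(s+2)^2

Final answer: 8/(s+2)^2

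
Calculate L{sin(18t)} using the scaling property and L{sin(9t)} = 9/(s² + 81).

Using L{f(at)} = (1/a)F(s/a) with a=2: L{sin(18t)} = (1/2) · 9/((s/2)² + 81) = (1/2) · 9·4/(s² + 324) = 18/(s² + 324)

Final answer: 18/(s² + 324)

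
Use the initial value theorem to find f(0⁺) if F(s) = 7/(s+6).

f(0⁺) = lim_{s→∞} s·7/(s+6) = lim_{s→∞} 7s/(s+6) = 7

Final answer: 7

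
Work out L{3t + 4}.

L{3t + 4} = 3·L{t} + 4·L{1} = 3/s² + 4/s

Final answer: 3/s² + 4/s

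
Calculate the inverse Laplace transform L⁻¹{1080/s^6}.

L⁻¹{n!/s^(n+1)} = t^n with n=5. So L⁻¹{120/s^6} = t^5, and L⁻¹{1080/s^6} = (1080/120)·t^5 = 9·t^5

Final answer: 9·t^5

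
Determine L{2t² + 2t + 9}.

L{2t² + 2t + 9} = 2·2/s³ + 2/s² + 9/s = 4/s³ + 2/s² + 9/s

Final answer: 4/s³ + 2/s² + 9/s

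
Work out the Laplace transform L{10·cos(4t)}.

L{cos(ωt)} = s/(s² + ω²), so L{cos(4t)} = s/(s² + 16). Then L{10·cos(4t)} = 10·s/(s² + 16) = 10s/(s² + 16)

Final answer: 10s/(s² + 16)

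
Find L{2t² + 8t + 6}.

L{2t² + 8t + 6} = 2·2/s³ + 8/s² + 6/s = 4/s³ + 8/s² + 6/s

Final answer: 4/s³ + 8/s² + 6/s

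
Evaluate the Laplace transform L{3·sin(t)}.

L{sin(ωt)} = ω/(s² + ω²), so L{sin(t)} = 1/(s² + 1). Then L{3·sin(t)} = 3·1/(s² + 1) = 3/(s² + 1)

Final answer: 3/(s² + 1)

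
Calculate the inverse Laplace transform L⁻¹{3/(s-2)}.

L⁻¹{1/(s-a)} = e^(at), so L⁻¹{1/(s-2)} = e^(2t), and L⁻¹{3/(s-2)} = 3·e^(2t)

Final answer: 3·e^(2t)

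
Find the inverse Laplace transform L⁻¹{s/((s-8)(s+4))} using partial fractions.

Using partial fractions, f(t) = (8e^(8t) + 4e^(-4t))/12

Final answer: (8e^(8t) + 4e^(-4t))/12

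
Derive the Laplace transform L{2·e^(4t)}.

L{e^(at)} = 1/(s-a), so L{e^(4t)} = 1/(s-4). Then L{2·e^(4t)} = 2/(s-4)

Final answer: 2/(s-4)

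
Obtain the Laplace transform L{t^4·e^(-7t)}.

L{t^n·e^(at)} = n!/(s-a)^(n+1), so L{t^4·e^(-7t)} = 24/(s+7)^5

Final answer: 24/(s+7)^5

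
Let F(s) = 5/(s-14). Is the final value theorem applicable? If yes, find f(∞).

sF(s) = 5s/(s-14) has a pole at s = 14 in the right half-plane. Theorem does NOT apply (unstable system; f(t) = 5·e^(14t) grows without bound).

Final answer: Not applicable (unstable)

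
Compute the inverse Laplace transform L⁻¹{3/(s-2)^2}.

L⁻¹{n!/(s-a)^(n+1)} = t^n·e^(at) with n=1, a=2. So L⁻¹{1/(s-2)^2} = t·e^(2t), and L⁻¹{3/(s-2)^2} = (3/1)·t·e^(2t) = 3·t·e^(2t)

Final answer: 3·t·e^(2t)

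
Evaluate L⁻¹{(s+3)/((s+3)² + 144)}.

Using frequency shift: L⁻¹{(s-a)/((s-a)² + b²)} = e^(at)cos(bt). Here a=-3, b=12

Final answer: e^(-3t)·cos(12t)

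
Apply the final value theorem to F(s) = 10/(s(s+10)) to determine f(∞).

f(∞) = lim_{s→0} s·10/(s(s+10)) = lim_{s→0} 10/(s+10) = 10/10 = 1

Final answer: 1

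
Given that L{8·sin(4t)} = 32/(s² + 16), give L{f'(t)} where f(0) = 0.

L{f'(t)} = s·F(s) - f(0) = s·32/(s² + 16) - 0 = 32s/(s² + 16)

Final answer: 32s/(s² + 16)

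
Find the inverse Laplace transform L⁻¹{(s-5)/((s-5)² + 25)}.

Using frequency shift, L⁻¹{(s-5)/((s-5)² + 25)} = e^(5t)·cos(5t)

Final answer: e^(5t)·cos(5t)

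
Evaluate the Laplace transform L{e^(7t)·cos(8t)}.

L{e^(at)·cos(ωt)} = (s-a)/((s-a)² + ω²), so L{e^(7t)·cos(8t)} = (s-7)/((s-7)² + 64)

Final answer: (s-7)/((s-7)² + 64)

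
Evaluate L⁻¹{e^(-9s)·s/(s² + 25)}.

L⁻¹{s/(s² + 25)} = cos(5t). By the time shift theorem, L⁻¹{e^(-as)F(s)} = u(t-a)f(t-a) with a=9, so L⁻¹{e^(-9s)·s/(s² + 25)} = u(t-9)·cos(5(t-9))

Final answer: u(t-9)·cos(5(t-9))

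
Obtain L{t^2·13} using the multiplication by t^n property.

L{13} = 13/s. d^1/ds^1[1/s] = -1/s². d^2/ds^2[1/s] = 2/s^3. So L{t^2} = (-1)^{2}·2/s^3 = 2/s^3. Then L{t^2·13} = 13·2/s^3 = 26/s^3

Final answer: 26/s^3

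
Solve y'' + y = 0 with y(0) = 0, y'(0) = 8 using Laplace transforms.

L{y''} + 1L{y} = 0. s²Y - 0 - 8 + Y = 0. Y(s² + 1) = 8. Y = (8)/(s² + 1). Inverting: y(t) = 8sin(t)

Final answer: y(t) = 8sin(t)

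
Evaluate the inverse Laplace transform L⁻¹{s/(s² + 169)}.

L⁻¹{s/(s² + 169)} = cos(13t)

Final answer: cos(13t)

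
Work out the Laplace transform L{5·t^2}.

L{t^n} = n!/s^(n+1), so L{t^2} = 2/s^3. Then L{5·t^2} = 5·2/s^3 = 10/s^3

Final answer: 10/s^3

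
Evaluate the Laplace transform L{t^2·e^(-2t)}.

L{t^n·e^(at)} = n!/(s-a)^(n+1), so L{t^2·e^(-2t)} = 2/(s+2)^3

Final answer: 2/(s+2)^3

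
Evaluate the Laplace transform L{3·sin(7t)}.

L{sin(ωt)} = ω/(s² + ω²), so L{sin(7t)} = 7/(s² + 49). Then L{3·sin(7t)} = 3·7/(s² + 49) = 21/(s² + 49)

Final answer: 21/(s² + 49)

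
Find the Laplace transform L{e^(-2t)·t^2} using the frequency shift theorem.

L{e^(at)·t^n} = n!/(s-a)^(n+1), so L{e^(-2t)·t^2} = 2/(s+2)^3

Final answer: 2/(s+2)^3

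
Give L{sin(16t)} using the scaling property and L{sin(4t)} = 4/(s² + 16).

Using L{f(at)} = (1/a)F(s/a) with a=4: L{sin(16t)} = (1/4) · 4/((s/4)² + 16) = (1/4) · 4·16/(s² + 256) = 16/(s² + 256)

Final answer: 16/(s² + 256)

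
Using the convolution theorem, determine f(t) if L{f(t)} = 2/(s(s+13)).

2/(s(s+13)) = (2/s)·(1/(s+13)) = L{2}·L{e^(-13t)}. By convolution, f(t) = 2*e^(-13t) = ∫₀ᵗ 2·e^(-13τ) dτ = 2·(1 - e^(-13t))/13

Final answer: 2·(1 - e^(-13t))/13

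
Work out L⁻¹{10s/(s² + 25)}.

This is the form c·s/(s² + a²) with a = 5, c = 10. L⁻¹ = 10·cos(5t)

Final answer: 10·cos(5t)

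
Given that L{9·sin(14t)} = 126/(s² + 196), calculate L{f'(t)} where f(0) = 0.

L{f'(t)} = s·F(s) - f(0) = s·126/(s² + 196) - 0 = 126s/(s² + 196)

Final answer: 126s/(s² + 196)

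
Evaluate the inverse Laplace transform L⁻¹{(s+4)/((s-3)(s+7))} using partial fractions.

Using partial fractions, f(t) = (7e^(3t) + 3e^(-7t))/10

Final answer: (7e^(3t) + 3e^(-7t))/10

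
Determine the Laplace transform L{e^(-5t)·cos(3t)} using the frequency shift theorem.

Frequency shift: L{e^(at)f(t)} = F(s-a). L{e^(-5t)·cos(3t)} = (s+5)/((s+5)² + 9)

Final answer: (s+5)/((s+5)² + 9)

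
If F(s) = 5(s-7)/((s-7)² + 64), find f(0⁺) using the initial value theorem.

f(0⁺) = lim_{s→∞} sF(s) = lim_{s→∞} 5s(s-7)/((s-7)² + 64) = 5

Final answer: 5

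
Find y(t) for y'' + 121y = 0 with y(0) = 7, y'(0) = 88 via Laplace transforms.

L{y''} + 121L{y} = 0. s²Y - 7s - 88 + 121Y = 0. Y(s² + 121) = 7s + 88. Y = (7s + 88)/(s² + 121). Inverting: y(t) = 7cos(11t) + 8sin(11t)

Final answer: y(t) = 7cos(11t) + 8sin(11t)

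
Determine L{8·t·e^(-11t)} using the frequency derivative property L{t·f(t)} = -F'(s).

L{e^(-11t)} = 1/(s+11). By frequency derivative: L{t·e^(-11t)} = -d/ds[1/(s+11)] = -(-1)/(s+11)² = 1/(s+11)². Then L{8·t·e^(-11t)} = 8·1/(s+11)² = 8/(s+11)²

Final answer: 8/(s+11)²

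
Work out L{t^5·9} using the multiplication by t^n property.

L{9} = 9/s. d^1/ds^1[1/s] = -1/s². d^2/ds^2[1/s] = 2/s^3. d^3/ds^3[1/s] = -6/s^4. d^4/ds^4[1/s] = 24/s^5. d^5/ds^5[1/s] = -120/s^6. So L{t^5} = (-1)^{5}·-120/s^6 = 120/s^6. Then L{t^5·9} = 9·120/s^6 = 1080/s^6

Final answer: 1080/s^6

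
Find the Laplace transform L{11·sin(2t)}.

L{sin(ωt)} = ω/(s² + ω²), so L{sin(2t)} = 2/(s² + 4). Then L{11·sin(2t)} = 11·2/(s² + 4) = 22/(s² + 4)

Final answer: 22/(s² + 4)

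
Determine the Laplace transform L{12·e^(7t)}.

L{e^(at)} = 1/(s-a), so L{e^(7t)} = 1/(s-7). Then L{12·e^(7t)} = 12/(s-7)

Final answer: 12/(s-7)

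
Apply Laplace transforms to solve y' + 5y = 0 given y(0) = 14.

L{y'} + 5L{y} = 0. sY - 14 + 5Y = 0. Y(s+5) = 14. Y = 14/(s+5)

Final answer: y(t) = 14e^(-5t)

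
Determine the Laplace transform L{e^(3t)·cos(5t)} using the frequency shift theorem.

Frequency shift: L{e^(at)f(t)} = F(s-a). L{e^(3t)·cos(5t)} = (s-3)/((s-3)² + 25)

Final answer: (s-3)/((s-3)² + 25)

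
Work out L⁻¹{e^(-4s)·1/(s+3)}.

L⁻¹{1/(s+3)} = e^(-3t). By the time shift theorem, L⁻¹{e^(-as)F(s)} = u(t-a)f(t-a) with a=4, so L⁻¹{e^(-4s)·1/(s+3)} = u(t-4)·e^(-3(t-4))

Final answer: u(t-4)·e^(-3(t-4))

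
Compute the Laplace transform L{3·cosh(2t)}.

L{cosh(ωt)} = s/(s² - ω²), so L{cosh(2t)} = s/(s² - 4). Then L{3·cosh(2t)} = 3·s/(s² - 4) = 3s/(s² - 4)

Final answer: 3s/(s² - 4)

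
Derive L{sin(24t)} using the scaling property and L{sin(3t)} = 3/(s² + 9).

Using L{f(at)} = (1/a)F(s/a) with a=8: L{sin(24t)} = (1/8) · 3/((s/8)² + 9) = (1/8) · 3·64/(s² + 576) = 24/(s² + 576)

Final answer: 24/(s² + 576)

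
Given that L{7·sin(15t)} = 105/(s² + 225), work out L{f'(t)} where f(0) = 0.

L{f'(t)} = s·F(s) - f(0) = s·105/(s² + 225) - 0 = 105s/(s² + 225)

Final answer: 105s/(s² + 225)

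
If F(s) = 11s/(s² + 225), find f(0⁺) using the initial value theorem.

f(0⁺) = lim_{s→∞} s·11s/(s² + 225) = lim_{s→∞} 11s²/(s² + 225) = 11

Final answer: 11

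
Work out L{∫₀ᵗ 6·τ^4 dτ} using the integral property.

L{∫₀ᵗ f(τ)dτ} = F(s)/s with f(t) = 6t^4. F(s) = 144/s^5, so L{∫₀ᵗ 6·τ^4 dτ} = (144/s^5)/s = 144/s^6. (Check: ∫₀ᵗ 6·τ^4 dτ = 6t^5/5.)

Final answer: 144/s^6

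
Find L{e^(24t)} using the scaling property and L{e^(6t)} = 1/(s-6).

Using L{f(at)} = (1/a)F(s/a) with a=4 and f(t) = e^(6t): L{e^(24t)} = (1/4) · 1/((s/4)-6) = (1/4) · 4/(s-24) = 1/(s-24)

Final answer: 1/(s-24)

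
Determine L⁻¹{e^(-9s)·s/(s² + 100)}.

L⁻¹{s/(s² + 100)} = cos(10t). By the time shift theorem, L⁻¹{e^(-as)F(s)} = u(t-a)f(t-a) with a=9, so L⁻¹{e^(-9s)·s/(s² + 100)} = u(t-9)·cos(10(t-9))

Final answer: u(t-9)·cos(10(t-9))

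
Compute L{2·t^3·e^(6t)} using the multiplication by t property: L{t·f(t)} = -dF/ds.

Using L{t^n·e^(at)} = n!/(s-a)^(n+1), L{t^3·e^(6t)} = 6/(s-6)^4, so L{2·t^3·e^(6t)} = 2·6/(s-6)^4 = 12/(s-6)^4

Final answer: 12/(s-6)^4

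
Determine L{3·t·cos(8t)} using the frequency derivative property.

L{cos(8t)} = s/(s² + 64). Derivative: d/ds[s/(s² + 64)] = [(s² + 64) - s·2s]/(s² + 64)² = (64 - s²)/(s² + 64)². So L{t·cos(8t)} = -F'(s) = (s² - 64)/(s² + 64)². Then L{3·t·cos(8t)} = 3·(s² - 64)/(s² + 64)²

Final answer: 3·(s² - 64)/(s² + 64)²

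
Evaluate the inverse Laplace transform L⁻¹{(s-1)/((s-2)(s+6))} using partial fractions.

Using partial fractions, f(t) = (e^(2t) + 7e^(-6t))/8

Final answer: (e^(2t) + 7e^(-6t))/8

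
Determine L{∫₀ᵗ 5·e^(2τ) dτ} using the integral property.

L{∫₀ᵗ f(τ)dτ} = F(s)/s with F(s) = 5/(s-2), so L{∫₀ᵗ 5·e^(2τ) dτ} = 5/(s(s-2))

Final answer: 5/(s(s-2))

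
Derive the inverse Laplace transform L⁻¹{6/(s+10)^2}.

L⁻¹{n!/(s-a)^(n+1)} = t^n·e^(at) with n=1, a=-10. So L⁻¹{1/(s+10)^2} = t·e^(-10t), and L⁻¹{6/(s+10)^2} = (6/1)·t·e^(-10t) = 6·t·e^(-10t)

Final answer: 6·t·e^(-10t)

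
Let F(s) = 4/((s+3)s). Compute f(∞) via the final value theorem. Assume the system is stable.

f(∞) = lim_{s→0} sF(s) = lim_{s→0} 4/(s+3) = 4/3

Final answer: 4/3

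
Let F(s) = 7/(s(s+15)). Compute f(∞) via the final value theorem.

f(∞) = lim_{s→0} s·7/(s(s+15)) = lim_{s→0} 7/(s+15) = 7/15 = 7/15

Final answer: 7/15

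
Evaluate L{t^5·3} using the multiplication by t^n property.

L{3} = 3/s. d^1/ds^1[1/s] = -1/s². d^2/ds^2[1/s] = 2/s^3. d^3/ds^3[1/s] = -6/s^4. d^4/ds^4[1/s] = 24/s^5. d^5/ds^5[1/s] = -120/s^6. So L{t^5} = (-1)^{5}·-120/s^6 = 120/s^6. Then L{t^5·3} = 3·120/s^6 = 360/s^6

Final answer: 360/s^6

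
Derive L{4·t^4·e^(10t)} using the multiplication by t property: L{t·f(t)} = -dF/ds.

Using L{t^n·e^(at)} = n!/(s-a)^(n+1), L{t^4·e^(10t)} = 24/(s-10)^5, so L{4·t^4·e^(10t)} = 4·24/(s-10)^5 = 96/(s-10)^5

Final answer: 96/(s-10)^5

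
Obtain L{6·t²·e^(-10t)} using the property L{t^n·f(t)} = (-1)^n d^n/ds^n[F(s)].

L{e^(-10t)} = 1/(s+10). d/ds[1/(s+10)] = -1/(s+10)². d²/ds²[1/(s+10)] = 2/(s+10)³. So L{t²·e^(-10t)} = (-1)² · 2/(s+10)³ = 2/(s+10)³. Then L{6·t²·e^(-10t)} = 6·2/(s+10)³ = 12/(s+10)³

Final answer: 12/(s+10)³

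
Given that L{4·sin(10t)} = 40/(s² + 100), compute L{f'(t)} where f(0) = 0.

L{f'(t)} = s·F(s) - f(0) = s·40/(s² + 100) - 0 = 40s/(s² + 100)

Final answer: 40s/(s² + 100)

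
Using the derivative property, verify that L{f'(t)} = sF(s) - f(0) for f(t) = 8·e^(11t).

f'(t) = 88e^(11t). Direct: L{f'(t)} = 88/(s-11). Property: s·8/(s-11) - 8 = (8s - 8(s-11))/(s-11) = 88/(s-11). ✓

Final answer: 88/(s-11)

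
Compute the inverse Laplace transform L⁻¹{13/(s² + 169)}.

L⁻¹{13/(s² + 169)} = sin(13t)

Final answer: sin(13t)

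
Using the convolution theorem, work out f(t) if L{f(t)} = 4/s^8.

4/s^8 = (4/s)·(1/s^7) = L{4}·L{t^6/720}. By convolution, f(t) = 4*t^6/720 = ∫₀ᵗ 4·τ^6/720 dτ = 4·t^7/5040

Final answer: 4·t^7/5040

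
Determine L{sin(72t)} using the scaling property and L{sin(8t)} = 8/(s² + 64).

Using L{f(at)} = (1/a)F(s/a) with a=9: L{sin(72t)} = (1/9) · 8/((s/9)² + 64) = (1/9) · 8·81/(s² + 5184) = 72/(s² + 5184)

Final answer: 72/(s² + 5184)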